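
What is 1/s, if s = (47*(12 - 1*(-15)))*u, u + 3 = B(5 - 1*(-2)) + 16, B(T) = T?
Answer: 1/25380 ≈ 3.9401e-5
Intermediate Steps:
u = 20 (u = -3 + ((5 - 1*(-2)) + 16) = -3 + ((5 + 2) + 16) = -3 + (7 + 16) = -3 + 23 = 20)
s = 25380 (s = (47*(12 - 1*(-15)))*20 = (47*(12 + 15))*20 = (47*27)*20 = 1269*20 = 25380)
1/s = 1/25380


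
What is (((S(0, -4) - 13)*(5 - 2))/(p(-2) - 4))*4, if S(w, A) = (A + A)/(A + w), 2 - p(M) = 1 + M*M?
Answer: 132/7 ≈ 18.857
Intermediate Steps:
p(M) = 1 - M² (p(M) = 2 - (1 + M*M) = 2 - (1 + M²) = 2 + (-1 - M²) = 1 - M²)
S(w, A) = 2*A/(A + w) (S(w, A) = (2*A)/(A + w) = 2*A/(A + w))
(((S(0, -4) - 13)*(5 - 2))/(p(-2) - 4))*4 = (((2*(-4)/(-4 + 0) - 13)*(5 - 2))/((1 - 1*(-2)²) - 4))*4 = (((2*(-4)/(-4) - 13)*3)/((1 - 1*4) - 4))*4 = (((2*(-4)*(-¼) - 13)*3)/((1 - 4) - 4))*4 = (((2 - 13)*3)/(-3 - 4))*4 = (-11*3/(-7))*4 = -33*(-⅐)*4 = (33/7)*4 = 132/7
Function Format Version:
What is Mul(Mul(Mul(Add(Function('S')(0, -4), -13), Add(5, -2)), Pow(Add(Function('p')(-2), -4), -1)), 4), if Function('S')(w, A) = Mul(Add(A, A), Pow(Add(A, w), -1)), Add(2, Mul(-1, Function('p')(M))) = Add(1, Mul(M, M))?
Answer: Rational(132, 7) ≈ 18.857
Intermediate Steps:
Function('p')(M) = Add(1, Mul(-1, Pow(M, 2))) (Function('p')(M) = Add(2, Mul(-1, Add(1, Mul(M, M)))) = Add(2, Mul(-1, Add(1, Pow(M, 2)))) = Add(2, Add(-1, Mul(-1, Pow(M, 2)))) = Add(1, Mul(-1, Pow(M, 2))))
Function('S')(w, A) = Mul(2, A, Pow(Add(A, w), -1)) (Function('S')(w, A) = Mul(Mul(2, A), Pow(Add(A, w), -1)) = Mul(2, A, Pow(Add(A, w), -1)))
Mul(Mul(Mul(Add(Function('S')(0, -4), -13), Add(5, -2)), Pow(Add(Function('p')(-2), -4), -1)), 4) = Mul(Mul(Mul(Add(Mul(2, -4, Pow(Add(-4, 0), -1)), -13), Add(5, -2)), Pow(Add(Add(1, Mul(-1, Pow(-2, 2))), -4), -1)), 4) = Mul(Mul(Mul(Add(Mul(2, -4, Pow(-4, -1)), -13), 3), Pow(Add(Add(1, Mul(-1, 4)), -4), -1)), 4) = Mul(Mul(Mul(Add(Mul(2, -4, Rational(-1, 4)), -13), 3), Pow(Add(Add(1, -4), -4), -1)), 4) = Mul(Mul(Mul(Add(2, -13), 3), Pow(Add(-3, -4), -1)), 4) = Mul(Mul(Mul(-11, 3), Pow(-7, -1)), 4) = Mul(Mul(-33, Rational(-1, 7)), 4) = Mul(Rational(33, 7), 4) = Rational(132, 7)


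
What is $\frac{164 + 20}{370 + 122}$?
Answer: $\frac{46}{123} \approx 0.37398$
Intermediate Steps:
$\frac{164 + 20}{370 + 122} = \frac{184}{492} = 184 \cdot \frac{1}{492} = \frac{46}{123}$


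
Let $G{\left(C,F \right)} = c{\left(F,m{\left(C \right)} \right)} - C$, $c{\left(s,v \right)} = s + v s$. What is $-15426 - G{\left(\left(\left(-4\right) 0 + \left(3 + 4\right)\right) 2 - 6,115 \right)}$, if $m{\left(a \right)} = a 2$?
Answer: $-17373$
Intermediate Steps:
$m{\left(a \right)} = 2 a$
$c{\left(s,v \right)} = s + s v$
$G{\left(C,F \right)} = - C + F \left(1 + 2 C\right)$ ($G{\left(C,F \right)} = F \left(1 + 2 C\right) - C = - C + F \left(1 + 2 C\right)$)
$-15426 - G{\left(\left(\left(-4\right) 0 + \left(3 + 4\right)\right) 2 - 6,115 \right)} = -15426 - \left(- (\left(\left(-4\right) 0 + \left(3 + 4\right)\right) 2 - 6) + 115 \left(1 + 2 \left(\left(\left(-4\right) 0 + \left(3 + 4\right)\right) 2 - 6\right)\right)\right) = -15426 - \left(- (\left(0 + 7\right) 2 - 6) + 115 \left(1 + 2 \left(\left(0 + 7\right) 2 - 6\right)\right)\right) = -15426 - \left(- (7 \cdot 2 - 6) + 115 \left(1 + 2 \left(7 \cdot 2 - 6\right)\right)\right) = -15426 - \left(- (14 - 6) + 115 \left(1 + 2 \left(14 - 6\right)\right)\right) = -15426 - \left(\left(-1\right) 8 + 115 \left(1 + 2 \cdot 8\right)\right) = -15426 - \left(-8 + 115 \left(1 + 16\right)\right) = -15426 - \left(-8 + 115 \cdot 17\right) = -15426 - \left(-8 + 1955\right) = -15426 - 1947 = -17373$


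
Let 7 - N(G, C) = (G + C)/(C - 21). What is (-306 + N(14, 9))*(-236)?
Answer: 210335/3 ≈ 70112.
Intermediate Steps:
N(G, C) = 7 - (C + G)/(-21 + C) (N(G, C) = 7 - (G + C)/(C - 21) = 7 - (C + G)/(-21 + C))
(-306 + N(14, 9))*(-236) = (-306 + (-147 - 1*14 + 6*9)/(-21 + 9))*(-236) = (-306 + (-147 - 14 + 54)/(-12))*(-236) = (-306 - 1/12*(-107))*(-236) = (-306 + 107/12)*(-236) = -3565/12*(-236) = 210335/3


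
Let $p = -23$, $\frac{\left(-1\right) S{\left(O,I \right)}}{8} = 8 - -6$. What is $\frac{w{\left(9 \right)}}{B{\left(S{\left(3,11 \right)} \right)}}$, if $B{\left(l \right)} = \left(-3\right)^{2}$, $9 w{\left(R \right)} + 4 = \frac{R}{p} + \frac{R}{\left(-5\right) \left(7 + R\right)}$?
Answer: $- \frac{8287}{149040} \approx -0.055603$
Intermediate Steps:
$S{\left(O,I \right)} = -112$ ($S{\left(O,I \right)} = - 8 \left(8 - -6\right) = - 8 \left(8 + 6\right) = \left(-8\right) 14 = -112$)
$w{\left(R \right)} = - \frac{4}{9} - \frac{R}{207} + \frac{R}{9 \left(-35 - 5 R\right)}$ ($w{\left(R \right)} = - \frac{4}{9} + \frac{\frac{R}{-23} + \frac{R}{\left(-5\right) \left(7 + R\right)}}{9} = - \frac{4}{9} + \frac{R \left(- \frac{1}{23}\right) + \frac{R}{-35 - 5 R}}{9} = - \frac{4}{9} + \frac{- \frac{R}{23} + \frac{R}{-35 - 5 R}}{9} = - \frac{4}{9} - \left(\frac{R}{207} - \frac{R}{9 \left(-35 - 5 R\right)}\right) = - \frac{4}{9} - \frac{R}{207} + \frac{R}{9 \left(-35 - 5 R\right)}$)
$B{\left(l \right)} = 9$
$\frac{w{\left(9 \right)}}{B{\left(S{\left(3,11 \right)} \right)}} = \frac{\frac{1}{1035} \frac{1}{7 + 9} \left(-3220 - 4662 - 5 \cdot 9^{2}\right)}{9} = \frac{-3220 - 4662 - 405}{1035 \cdot 16} \cdot \frac{1}{9} = \frac{1}{1035} \cdot \frac{1}{16} \left(-3220 - 4662 - 405\right) \frac{1}{9} = \frac{1}{1035} \cdot \frac{1}{16} \left(-8287\right) \frac{1}{9} = \left(- \frac{8287}{16560}\right) \frac{1}{9} = - \frac{8287}{149040}$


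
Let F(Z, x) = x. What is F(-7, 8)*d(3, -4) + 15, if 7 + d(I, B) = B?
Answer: -73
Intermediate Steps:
d(I, B) = -7 + B
F(-7, 8)*d(3, -4) + 15 = 8*(-7 - 4) + 15 = 8*(-11) + 15 = -88 + 15 = -73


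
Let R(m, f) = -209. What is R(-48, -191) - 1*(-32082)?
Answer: 31873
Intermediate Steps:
R(-48, -191) - 1*(-32082) = -209 - 1*(-32082) = -209 + 32082 = 31873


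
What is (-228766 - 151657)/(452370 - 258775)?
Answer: -380423/193595 ≈ -1.9650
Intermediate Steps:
(-228766 - 151657)/(452370 - 258775) = -380423/193595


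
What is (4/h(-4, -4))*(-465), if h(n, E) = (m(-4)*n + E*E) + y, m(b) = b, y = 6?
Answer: -930/19 ≈ -48.947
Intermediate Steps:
h(n, E) = 6 + E**2 - 4*n (h(n, E) = (-4*n + E*E) + 6 = (-4*n + E**2) + 6 = (E**2 - 4*n) + 6 = 6 + E**2 - 4*n)
(4/h(-4, -4))*(-465) = (4/(6 + (-4)**2 - 4*(-4)))*(-465) = (4/(6 + 16 + 16))*(-465) = (4/38)*(-465) = (4*(1/38))*(-465) = (2/19)*(-465) = -930/19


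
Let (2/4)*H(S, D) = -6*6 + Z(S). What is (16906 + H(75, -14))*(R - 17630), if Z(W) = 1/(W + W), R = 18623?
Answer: 417904381/25 ≈ 1.6716e+7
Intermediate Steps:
Z(W) = 1/(2*W)
H(S, D) = -72 + 1/S (H(S, D) = 2*(-6*6 + 1/(2*S)) = 2*(-36 + 1/(2*S)) = -72 + 1/S)
(16906 + H(75, -14))*(R - 17630) = (16906 + (-72 + 1/75))*(18623 - 17630) = (16906 + (-72 + 1/75))*993 = (16906 - 5399/75)*993 = (1262551/75)*993 = 417904381/25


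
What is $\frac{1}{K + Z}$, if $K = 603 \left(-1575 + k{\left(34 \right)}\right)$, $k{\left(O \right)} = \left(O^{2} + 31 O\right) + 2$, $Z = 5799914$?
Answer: $\frac{1}{6184025} \approx 1.6171 \cdot 10^{-7}$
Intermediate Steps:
$k{\left(O \right)} = 2 + O^{2} + 31 O$
$K = 384111$ ($K = 603 \left(-1575 + \left(2 + 34^{2} + 31 \cdot 34\right)\right) = 603 \left(-1575 + \left(2 + 1156 + 1054\right)\right) = 603 \left(-1575 + 2212\right) = 603 \cdot 637 = 384111$)
$\frac{1}{K + Z} = \frac{1}{384111 + 5799914} = \frac{1}{6184025}$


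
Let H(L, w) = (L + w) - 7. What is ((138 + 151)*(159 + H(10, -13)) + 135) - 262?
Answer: 42934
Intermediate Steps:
H(L, w) = -7 + L + w
((138 + 151)*(159 + H(10, -13)) + 135) - 262 = ((138 + 151)*(159 + (-7 + 10 - 13)) + 135) - 262 = (289*(159 - 10) + 135) - 262 = (289*149 + 135) - 262 = (43061 + 135) - 262 = 43196 - 262 = 42934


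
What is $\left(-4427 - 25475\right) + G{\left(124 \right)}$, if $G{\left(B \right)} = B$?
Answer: $-29778$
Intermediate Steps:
$\left(-4427 - 25475\right) + G{\left(124 \right)} = \left(-4427 - 25475\right) + 124 = -29902 + 124 = -29778$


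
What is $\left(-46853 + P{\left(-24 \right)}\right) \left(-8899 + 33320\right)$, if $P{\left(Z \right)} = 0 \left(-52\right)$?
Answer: $-1144197113$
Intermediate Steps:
$P{\left(Z \right)} = 0$
$\left(-46853 + P{\left(-24 \right)}\right) \left(-8899 + 33320\right) = \left(-46853 + 0\right) \left(-8899 + 33320\right) = \left(-46853\right) 24421 = -1144197113$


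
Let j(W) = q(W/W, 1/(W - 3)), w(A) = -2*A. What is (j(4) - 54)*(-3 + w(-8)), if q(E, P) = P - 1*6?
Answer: -767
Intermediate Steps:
q(E, P) = -6 + P (q(E, P) = P - 6 = -6 + P)
j(W) = -6 + 1/(-3 + W) (j(W) = -6 + 1/(W - 3) = -6 + 1/(-3 + W))
(j(4) - 54)*(-3 + w(-8)) = ((19 - 6*4)/(-3 + 4) - 54)*(-3 - 2*(-8)) = ((19 - 24)/1 - 54)*(-3 + 16) = (1*(-5) - 54)*13 = (-5 - 54)*13 = -59*13 = -767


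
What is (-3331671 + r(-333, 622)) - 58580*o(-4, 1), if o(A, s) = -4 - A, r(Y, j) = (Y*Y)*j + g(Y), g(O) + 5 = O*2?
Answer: 65640616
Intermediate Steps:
g(O) = -5 + 2*O (g(O) = -5 + O*2 = -5 + 2*O)
r(Y, j) = -5 + 2*Y + j*Y**2 (r(Y, j) = (Y*Y)*j + (-5 + 2*Y) = Y**2*j + (-5 + 2*Y) = j*Y**2 + (-5 + 2*Y) = -5 + 2*Y + j*Y**2)
(-3331671 + r(-333, 622)) - 58580*o(-4, 1) = (-3331671 + (-5 + 2*(-333) + 622*(-333)**2)) - 58580*(-4 - 1*(-4)) = (-3331671 + (-5 - 666 + 622*110889)) - 58580*(-4 + 4) = (-3331671 + (-5 - 666 + 68972958)) - 58580*0 = (-3331671 + 68972287) + 0 = 65640616 + 0 = 65640616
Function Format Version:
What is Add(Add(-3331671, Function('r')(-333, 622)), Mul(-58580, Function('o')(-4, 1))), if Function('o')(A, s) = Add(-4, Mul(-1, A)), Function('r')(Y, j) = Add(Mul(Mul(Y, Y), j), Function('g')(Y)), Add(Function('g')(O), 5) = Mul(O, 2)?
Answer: 65640616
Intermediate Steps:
Function('g')(O) = Add(-5, Mul(2, O)) (Function('g')(O) = Add(-5, Mul(O, 2)) = Add(-5, Mul(2, O)))
Function('r')(Y, j) = Add(-5, Mul(2, Y), Mul(j, Pow(Y, 2))) (Function('r')(Y, j) = Add(Mul(Mul(Y, Y), j), Add(-5, Mul(2, Y))) = Add(Mul(Pow(Y, 2), j), Add(-5, Mul(2, Y))) = Add(Mul(j, Pow(Y, 2)), Add(-5, Mul(2, Y))) = Add(-5, Mul(2, Y), Mul(j, Pow(Y, 2))))
Add(Add(-3331671, Function('r')(-333, 622)), Mul(-58580, Function('o')(-4, 1))) = Add(Add(-3331671, Add(-5, Mul(2, -333), Mul(622, Pow(-333, 2)))), Mul(-58580, Add(-4, Mul(-1, -4)))) = Add(Add(-3331671, Add(-5, -666, Mul(622, 110889))), Mul(-58580, Add(-4, 4))) = Add(Add(-3331671, Add(-5, -666, 68972958)), Mul(-58580, 0)) = Add(Add(-3331671, 68972287), 0) = Add(65640616, 0) = 65640616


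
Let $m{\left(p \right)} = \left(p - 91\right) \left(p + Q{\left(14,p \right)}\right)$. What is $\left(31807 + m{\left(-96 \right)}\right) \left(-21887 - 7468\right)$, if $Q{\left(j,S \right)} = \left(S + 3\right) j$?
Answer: $-8607854715$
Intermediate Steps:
$Q{\left(j,S \right)} = j \left(3 + S\right)$ ($Q{\left(j,S \right)} = \left(3 + S\right) j = j \left(3 + S\right)$)
$m{\left(p \right)} = \left(-91 + p\right) \left(42 + 15 p\right)$ ($m{\left(p \right)} = \left(p - 91\right) \left(p + 14 \left(3 + p\right)\right) = \left(-91 + p\right) \left(p + \left(42 + 14 p\right)\right) = \left(-91 + p\right) \left(42 + 15 p\right)$)
$\left(31807 + m{\left(-96 \right)}\right) \left(-21887 - 7468\right) = \left(31807 - \left(-123186 - 138240\right)\right) \left(-21887 - 7468\right) = \left(31807 + \left(-3822 + 127008 + 15 \cdot 9216\right)\right) \left(-21887 + \left(-15566 + 8098\right)\right) = \left(31807 + \left(-3822 + 127008 + 138240\right)\right) \left(-21887 - 7468\right) = \left(31807 + 261426\right) \left(-29355\right) = 293233 \left(-29355\right) = -8607854715$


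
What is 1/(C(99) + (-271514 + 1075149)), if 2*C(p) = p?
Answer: 2/1607369 ≈ 1.2443e-6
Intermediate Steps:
C(p) = p/2
1/(C(99) + (-271514 + 1075149)) = 1/((½)*99 + (-271514 + 1075149)) = 1/(99/2 + 803635) = 1/(1607369/2) = 2/1607369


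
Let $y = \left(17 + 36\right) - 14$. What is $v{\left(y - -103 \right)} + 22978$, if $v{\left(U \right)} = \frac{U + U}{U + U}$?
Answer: $22979$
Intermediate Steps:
$y = 39$ ($y = 53 - 14 = 39$)
$v{\left(U \right)} = 1$ ($v{\left(U \right)} = \frac{2 U}{2 U} = 2 U \frac{1}{2 U} = 1$)
$v{\left(y - -103 \right)} + 22978 = 1 + 22978 = 22979$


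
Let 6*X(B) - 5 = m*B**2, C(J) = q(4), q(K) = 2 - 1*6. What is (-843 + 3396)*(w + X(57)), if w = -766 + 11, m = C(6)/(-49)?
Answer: -177628379/98 ≈ -1.8125e+6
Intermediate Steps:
q(K) = -4 (q(K) = 2 - 6 = -4)
C(J) = -4
m = 4/49 (m = -4/(-49) = -4*(-1/49) = 4/49 ≈ 0.081633)
w = -755
X(B) = 5/6 + 2*B**2/147 (X(B) = 5/6 + (4*B**2/49)/6 = 5/6 + 2*B**2/147)
(-843 + 3396)*(w + X(57)) = (-843 + 3396)*(-755 + (5/6 + (2/147)*57**2)) = 2553*(-755 + (5/6 + (2/147)*3249)) = 2553*(-755 + (5/6 + 2166/49)) = 2553*(-755 + 13241/294) = 2553*(-208729/294) = -177628379/98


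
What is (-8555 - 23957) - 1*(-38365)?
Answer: 5853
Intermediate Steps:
(-8555 - 23957) - 1*(-38365) = -32512 + 38365 = 5853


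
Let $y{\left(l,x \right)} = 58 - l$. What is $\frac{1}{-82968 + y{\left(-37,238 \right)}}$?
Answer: $- \frac{1}{82873} \approx -1.2067 \cdot 10^{-5}$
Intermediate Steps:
$\frac{1}{-82968 + y{\left(-37,238 \right)}} = \frac{1}{-82968 + \left(58 - -37\right)} = \frac{1}{-82968 + \left(58 + 37\right)} = \frac{1}{-82968 + 95} = \frac{1}{-82873} = - \frac{1}{82873}$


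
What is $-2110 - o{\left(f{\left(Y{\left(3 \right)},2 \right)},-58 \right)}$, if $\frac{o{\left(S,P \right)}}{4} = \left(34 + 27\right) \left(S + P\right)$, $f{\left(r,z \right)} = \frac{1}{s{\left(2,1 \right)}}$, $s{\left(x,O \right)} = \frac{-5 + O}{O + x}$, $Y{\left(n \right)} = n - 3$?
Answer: $12225$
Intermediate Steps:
$Y{\left(n \right)} = -3 + n$
$s{\left(x,O \right)} = \frac{-5 + O}{O + x}$
$f{\left(r,z \right)} = - \frac{3}{4}$ ($f{\left(r,z \right)} = \frac{1}{\frac{1}{1 + 2} \left(-5 + 1\right)} = \frac{1}{\frac{1}{3} \left(-4\right)} = \frac{1}{- \frac{4}{3}} = - \frac{3}{4}$)
$o{\left(S,P \right)} = 244 P + 244 S$ ($o{\left(S,P \right)} = 4 \left(34 + 27\right) \left(S + P\right) = 4 \cdot 61 \left(P + S\right) = 4 \left(61 P + 61 S\right) = 244 P + 244 S$)
$-2110 - o{\left(f{\left(Y{\left(3 \right)},2 \right)},-58 \right)} = -2110 - \left(244 \left(-58\right) + 244 \left(- \frac{3}{4}\right)\right) = -2110 - \left(-14152 - 183\right) = -2110 - -14335 = -2110 + 14335 = 12225$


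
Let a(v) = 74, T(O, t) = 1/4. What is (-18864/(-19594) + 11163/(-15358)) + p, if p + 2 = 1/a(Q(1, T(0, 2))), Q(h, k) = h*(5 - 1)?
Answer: -4872874698/2783553031 ≈ -1.7506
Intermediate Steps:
T(O, t) = 1/4
Q(h, k) = 4*h (Q(h, k) = h*4 = 4*h)
p = -147/74 (p = -2 + 1/74 = -147/74 ≈ -1.9865)
(-18864/(-19594) + 11163/(-15358)) + p = (-18864/(-19594) + 11163/(-15358)) - 147/74 = (-18864*(-1/19594) + 11163*(-1/15358)) - 147/74 = (9432/9797 - 11163/15358) - 147/74 = 35492745/150462326 - 147/74 = -4872874698/2783553031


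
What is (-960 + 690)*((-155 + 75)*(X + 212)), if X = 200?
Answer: 8899200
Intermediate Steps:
(-960 + 690)*((-155 + 75)*(X + 212)) = (-960 + 690)*((-155 + 75)*(200 + 212)) = -(-21600)*412 = -270*(-32960) = 8899200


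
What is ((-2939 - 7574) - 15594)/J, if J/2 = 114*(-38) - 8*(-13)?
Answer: 26107/8456 ≈ 3.0874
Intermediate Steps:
J = -8456 (J = 2*(114*(-38) - 8*(-13)) = 2*(-4332 + 104) = 2*(-4228) = -8456)
((-2939 - 7574) - 15594)/J = ((-2939 - 7574) - 15594)/(-8456) = (-10513 - 15594)*(-1/8456) = -26107*(-1/8456) = 26107/8456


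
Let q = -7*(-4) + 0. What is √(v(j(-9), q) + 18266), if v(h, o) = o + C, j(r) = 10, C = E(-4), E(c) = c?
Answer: √18290 ≈ 135.24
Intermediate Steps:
C = -4
q = 28 (q = 28 + 0 = 28)
v(h, o) = -4 + o (v(h, o) = o - 4 = -4 + o)
√(v(j(-9), q) + 18266) = √((-4 + 28) + 18266) = √(24 + 18266) = √18290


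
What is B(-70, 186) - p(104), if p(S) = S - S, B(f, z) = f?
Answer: -70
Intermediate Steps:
p(S) = 0
B(-70, 186) - p(104) = -70 - 1*0 = -70 + 0 = -70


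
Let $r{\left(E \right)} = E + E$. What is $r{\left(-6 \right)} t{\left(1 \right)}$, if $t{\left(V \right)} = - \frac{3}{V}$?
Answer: $36$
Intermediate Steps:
$r{\left(E \right)} = 2 E$
$r{\left(-6 \right)} t{\left(1 \right)} = 2 \left(-6\right) \left(- \frac{3}{1}\right) = - 12 \left(\left(-3\right) 1\right) = \left(-12\right) \left(-3\right) = 36$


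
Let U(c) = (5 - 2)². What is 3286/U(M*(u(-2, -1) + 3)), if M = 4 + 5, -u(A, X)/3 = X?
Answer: 3286/9 ≈ 365.11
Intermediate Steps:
u(A, X) = -3*X
M = 9
U(c) = 9 (U(c) = 3² = 9)
3286/U(M*(u(-2, -1) + 3)) = 3286/9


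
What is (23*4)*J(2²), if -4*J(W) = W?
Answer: -92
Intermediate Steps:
J(W) = -W/4
(23*4)*J(2²) = (23*4)*(-¼*2²) = 92*(-¼*4) = 92*(-1) = -92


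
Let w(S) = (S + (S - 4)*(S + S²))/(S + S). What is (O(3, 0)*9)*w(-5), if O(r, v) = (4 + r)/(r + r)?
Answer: 777/4 ≈ 194.25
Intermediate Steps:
O(r, v) = (4 + r)/(2*r) (O(r, v) = (4 + r)/((2*r)) = (4 + r)*(1/(2*r)) = (4 + r)/(2*r))
w(S) = (S + (-4 + S)*(S + S²))/(2*S) (w(S) = (S + (-4 + S)*(S + S²))/((2*S)) = (S + (-4 + S)*(S + S²))*(1/(2*S)) = (S + (-4 + S)*(S + S²))/(2*S))
(O(3, 0)*9)*w(-5) = (((½)*(4 + 3)/3)*9)*(-3/2 + (½)*(-5)² - 3/2*(-5)) = (((½)*(⅓)*7)*9)*(-3/2 + (½)*25 + 15/2) = ((7/6)*9)*(-3/2 + 25/2 + 15/2) = (21/2)*(37/2) = 777/4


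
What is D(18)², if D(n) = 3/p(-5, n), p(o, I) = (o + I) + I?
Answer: 9/961 ≈ 0.0093652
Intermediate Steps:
p(o, I) = o + 2*I (p(o, I) = (I + o) + I = o + 2*I)
D(n) = 3/(-5 + 2*n)
D(18)² = (3/(-5 + 2*18))² = (3/(-5 + 36))² = (3/31)² = 9/961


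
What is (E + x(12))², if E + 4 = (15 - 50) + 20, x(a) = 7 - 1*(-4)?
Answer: 64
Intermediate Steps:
x(a) = 11 (x(a) = 7 + 4 = 11)
E = -19 (E = -4 + ((15 - 50) + 20) = -4 + (-35 + 20) = -4 - 15 = -19)
(E + x(12))² = (-19 + 11)² = (-8)² = 64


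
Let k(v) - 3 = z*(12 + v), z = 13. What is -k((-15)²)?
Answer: -3084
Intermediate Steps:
k(v) = 159 + 13*v (k(v) = 3 + 13*(12 + v) = 3 + (156 + 13*v) = 159 + 13*v)
-k((-15)²) = -(159 + 13*(-15)²) = -(159 + 13*225) = -(159 + 2925) = -1*3084 = -3084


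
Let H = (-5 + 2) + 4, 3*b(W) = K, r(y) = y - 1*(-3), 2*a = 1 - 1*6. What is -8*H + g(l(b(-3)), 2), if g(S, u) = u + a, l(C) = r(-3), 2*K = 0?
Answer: -17/2 ≈ -8.5000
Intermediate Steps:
a = -5/2 (a = (1 - 1*6)/2 = (1 - 6)/2 = (½)*(-5) = -5/2 ≈ -2.5000)
r(y) = 3 + y (r(y) = y + 3 = 3 + y)
K = 0 (K = (½)*0 = 0)
b(W) = 0 (b(W) = (⅓)*0 = 0)
l(C) = 0 (l(C) = 3 - 3 = 0)
g(S, u) = -5/2 + u (g(S, u) = u - 5/2 = -5/2 + u)
H = 1 (H = -3 + 4 = 1)
-8*H + g(l(b(-3)), 2) = -8*1 + (-5/2 + 2) = -8 - ½ = -17/2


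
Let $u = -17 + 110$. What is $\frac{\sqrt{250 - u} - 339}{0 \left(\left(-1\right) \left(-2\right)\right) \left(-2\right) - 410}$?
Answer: $\frac{339}{410} - \frac{\sqrt{157}}{410} \approx 0.79627$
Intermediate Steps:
$u = 93$
$\frac{\sqrt{250 - u} - 339}{0 \left(\left(-1\right) \left(-2\right)\right) \left(-2\right) - 410} = \frac{\sqrt{250 - 93} - 339}{0 \left(\left(-1\right) \left(-2\right)\right) \left(-2\right) - 410} = \frac{\sqrt{250 - 93} - 339}{0 \cdot 2 \left(-2\right) - 410} = \frac{\sqrt{157} - 339}{0 \left(-2\right) - 410} = \frac{-339 + \sqrt{157}}{0 - 410} = \frac{-339 + \sqrt{157}}{-410} = \left(-339 + \sqrt{157}\right) \left(- \frac{1}{410}\right) = \frac{339}{410} - \frac{\sqrt{157}}{410}$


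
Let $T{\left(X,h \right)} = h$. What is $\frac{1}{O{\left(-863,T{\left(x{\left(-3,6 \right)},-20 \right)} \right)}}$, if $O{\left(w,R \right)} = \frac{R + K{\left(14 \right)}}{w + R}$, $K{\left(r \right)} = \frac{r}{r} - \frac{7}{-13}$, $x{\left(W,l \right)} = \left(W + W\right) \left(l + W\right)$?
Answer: $\frac{11479}{240} \approx 47.829$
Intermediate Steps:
$x{\left(W,l \right)} = 2 W \left(W + l\right)$
$K{\left(r \right)} = \frac{20}{13}$ ($K{\left(r \right)} = 1 - - \frac{7}{13} = 1 + \frac{7}{13} = \frac{20}{13}$)
$O{\left(w,R \right)} = \frac{\frac{20}{13} + R}{R + w}$ ($O{\left(w,R \right)} = \frac{R + \frac{20}{13}}{w + R} = \frac{\frac{20}{13} + R}{R + w}$)
$\frac{1}{O{\left(-863,T{\left(x{\left(-3,6 \right)},-20 \right)} \right)}} = \frac{1}{\frac{1}{-20 - 863} \left(\frac{20}{13} - 20\right)} = \frac{1}{\frac{1}{-883} \left(- \frac{240}{13}\right)} = \frac{1}{\left(- \frac{1}{883}\right) \left(- \frac{240}{13}\right)} = \frac{1}{\frac{240}{11479}} = \frac{11479}{240}$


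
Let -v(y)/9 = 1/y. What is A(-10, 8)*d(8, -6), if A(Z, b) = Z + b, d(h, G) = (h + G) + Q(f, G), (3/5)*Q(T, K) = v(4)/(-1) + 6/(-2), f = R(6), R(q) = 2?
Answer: -3/2 ≈ -1.5000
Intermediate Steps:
f = 2
v(y) = -9/y
Q(T, K) = -5/4 (Q(T, K) = 5*(-9/4/(-1) + 6/(-2))/3 = 5*(-9*¼*(-1) + 6*(-½))/3 = 5*(-9/4*(-1) - 3)/3 = 5*(9/4 - 3)/3 = (5/3)*(-¾) = -5/4)
d(h, G) = -5/4 + G + h (d(h, G) = (h + G) - 5/4 = (G + h) - 5/4 = -5/4 + G + h)
A(-10, 8)*d(8, -6) = (-10 + 8)*(-5/4 - 6 + 8) = -2*¾ = -3/2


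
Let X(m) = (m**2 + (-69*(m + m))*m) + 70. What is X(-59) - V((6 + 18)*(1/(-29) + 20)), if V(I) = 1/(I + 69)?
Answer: -7580118848/15897 ≈ -4.7683e+5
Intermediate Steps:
X(m) = 70 - 137*m**2 (X(m) = (m**2 + (-138*m)*m) + 70 = (m**2 - 138*m**2) + 70 = -137*m**2 + 70 = 70 - 137*m**2)
V(I) = 1/(69 + I)
X(-59) - V((6 + 18)*(1/(-29) + 20)) = (70 - 137*(-59)**2) - 1/(69 + (6 + 18)*(1/(-29) + 20)) = (70 - 137*3481) - 1/(69 + 24*(1*(-1/29) + 20)) = (70 - 476897) - 1/(69 + 24*(-1/29 + 20)) = -476827 - 1/(69 + 24*(579/29)) = -476827 - 1/(69 + 13896/29) = -476827 - 1/15897/29 = -476827 - 1*29/15897 = -476827 - 29/15897 = -7580118848/15897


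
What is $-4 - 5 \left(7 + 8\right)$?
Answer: $-79$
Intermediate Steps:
$-4 - 5 \left(7 + 8\right) = -4 - 75 = -79$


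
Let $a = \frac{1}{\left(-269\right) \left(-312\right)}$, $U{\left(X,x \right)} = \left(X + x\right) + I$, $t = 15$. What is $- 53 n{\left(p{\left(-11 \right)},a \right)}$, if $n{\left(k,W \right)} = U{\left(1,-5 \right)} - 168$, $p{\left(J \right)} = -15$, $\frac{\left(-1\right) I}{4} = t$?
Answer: $12296$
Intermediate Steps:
$I = -60$ ($I = \left(-4\right) 15 = -60$)
$U{\left(X,x \right)} = -60 + X + x$ ($U{\left(X,x \right)} = \left(X + x\right) - 60 = -60 + X + x$)
$a = \frac{1}{83928}$ ($a = \left(- \frac{1}{269}\right) \left(- \frac{1}{312}\right) = \frac{1}{83928} \approx 1.1915 \cdot 10^{-5}$)
$n{\left(k,W \right)} = -232$ ($n{\left(k,W \right)} = \left(-60 + 1 - 5\right) - 168 = -64 - 168 = -232$)
$- 53 n{\left(p{\left(-11 \right)},a \right)} = \left(-53\right) \left(-232\right) = 12296$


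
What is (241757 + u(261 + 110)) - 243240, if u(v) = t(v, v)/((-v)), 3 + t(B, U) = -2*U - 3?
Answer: -549445/371 ≈ -1481.0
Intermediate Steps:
t(B, U) = -6 - 2*U (t(B, U) = -3 + (-2*U - 3) = -3 + (-3 - 2*U) = -6 - 2*U)
u(v) = -(-6 - 2*v)/v (u(v) = (-6 - 2*v)/((-v)) = (-6 - 2*v)*(-1/v) = -(-6 - 2*v)/v)
(241757 + u(261 + 110)) - 243240 = (241757 + (2 + 6/(261 + 110))) - 243240 = (241757 + (2 + 6/371)) - 243240 = (241757 + 748/371) - 243240 = 89692595/371 - 243240 = -549445/371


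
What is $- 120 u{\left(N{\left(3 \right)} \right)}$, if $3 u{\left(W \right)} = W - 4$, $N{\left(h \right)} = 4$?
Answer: $0$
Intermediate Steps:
$u{\left(W \right)} = - \frac{4}{3} + \frac{W}{3}$ ($u{\left(W \right)} = \frac{W - 4}{3} = \frac{-4 + W}{3} = - \frac{4}{3} + \frac{W}{3}$)
$- 120 u{\left(N{\left(3 \right)} \right)} = - 120 \left(- \frac{4}{3} + \frac{1}{3} \cdot 4\right) = - 120 \left(- \frac{4}{3} + \frac{4}{3}\right) = \left(-120\right) 0 = 0$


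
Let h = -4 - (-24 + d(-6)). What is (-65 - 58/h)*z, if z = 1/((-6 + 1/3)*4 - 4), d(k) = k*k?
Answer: 1473/640 ≈ 2.3016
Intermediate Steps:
d(k) = k²
h = -16 (h = -4 - (-24 + (-6)²) = -4 - (-24 + 36) = -4 - 1*12 = -4 - 12 = -16)
z = -3/80 (z = 1/((-6 + ⅓)*4 - 4) = 1/(-17/3*4 - 4) = 1/(-68/3 - 4) = 1/(-80/3) = -3/80 ≈ -0.037500)
(-65 - 58/h)*z = (-65 - 58/(-16))*(-3/80) = (-65 - 58*(-1/16))*(-3/80) = (-65 + 29/8)*(-3/80) = -491/8*(-3/80) = 1473/640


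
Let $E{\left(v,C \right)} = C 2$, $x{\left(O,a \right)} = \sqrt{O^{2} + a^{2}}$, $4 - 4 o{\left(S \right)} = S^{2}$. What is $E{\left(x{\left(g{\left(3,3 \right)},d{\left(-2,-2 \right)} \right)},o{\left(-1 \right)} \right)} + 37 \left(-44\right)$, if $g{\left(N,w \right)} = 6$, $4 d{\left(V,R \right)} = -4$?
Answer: $- \frac{3253}{2} \approx -1626.5$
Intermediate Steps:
$d{\left(V,R \right)} = -1$ ($d{\left(V,R \right)} = \frac{1}{4} \left(-4\right) = -1$)
$o{\left(S \right)} = 1 - \frac{S^{2}}{4}$
$E{\left(v,C \right)} = 2 C$
$E{\left(x{\left(g{\left(3,3 \right)},d{\left(-2,-2 \right)} \right)},o{\left(-1 \right)} \right)} + 37 \left(-44\right) = 2 \left(1 - \frac{\left(-1\right)^{2}}{4}\right) + 37 \left(-44\right) = 2 \left(1 - \frac{1}{4}\right) - 1628 = 2 \cdot \frac{3}{4} - 1628 = \frac{3}{2} - 1628 = - \frac{3253}{2}$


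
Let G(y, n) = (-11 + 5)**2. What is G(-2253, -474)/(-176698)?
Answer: -18/88349 ≈ -0.00020374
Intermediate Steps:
G(y, n) = 36 (G(y, n) = (-6)**2 = 36)
G(-2253, -474)/(-176698) = 36/(-176698) = 36*(-1/176698) = -18/88349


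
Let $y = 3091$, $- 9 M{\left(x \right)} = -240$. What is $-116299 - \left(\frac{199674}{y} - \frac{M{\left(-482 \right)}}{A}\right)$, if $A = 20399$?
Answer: $- \frac{22011329552671}{189159927} \approx -1.1636 \cdot 10^{5}$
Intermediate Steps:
$M{\left(x \right)} = \frac{80}{3}$ ($M{\left(x \right)} = \left(- \frac{1}{9}\right) \left(-240\right) = \frac{80}{3}$)
$-116299 - \left(\frac{199674}{y} - \frac{M{\left(-482 \right)}}{A}\right) = -116299 + \left(- \frac{199674}{3091} + \frac{80}{3 \cdot 20399}\right) = -116299 + \left(\left(-199674\right) \frac{1}{3091} + \frac{80}{3} \cdot \frac{1}{20399}\right) = -116299 + \left(- \frac{199674}{3091} + \frac{80}{61197}\right) = -116299 - \frac{12219202498}{189159927} = - \frac{22011329552671}{189159927}$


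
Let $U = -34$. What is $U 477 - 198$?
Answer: $-16416$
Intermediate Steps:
$U 477 - 198 = \left(-34\right) 477 - 198 = -16218 - 198 = -16416$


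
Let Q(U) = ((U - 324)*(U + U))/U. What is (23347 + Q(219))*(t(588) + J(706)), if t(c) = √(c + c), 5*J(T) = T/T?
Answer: 23137/5 + 323918*√6 ≈ 7.9806e+5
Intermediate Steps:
J(T) = ⅕ (J(T) = (T/T)/5 = (⅕)*1 = ⅕)
t(c) = √2*√c (t(c) = √(2*c) = √2*√c)
Q(U) = -648 + 2*U (Q(U) = ((-324 + U)*(2*U))/U = (2*U*(-324 + U))/U = -648 + 2*U)
(23347 + Q(219))*(t(588) + J(706)) = (23347 + (-648 + 2*219))*(√2*√588 + ⅕) = (23347 + (-648 + 438))*(√2*(14*√3) + ⅕) = (23347 - 210)*(14*√6 + ⅕) = 23137*(⅕ + 14*√6) = 23137/5 + 323918*√6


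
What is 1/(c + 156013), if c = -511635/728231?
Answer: 728231/113612991368 ≈ 6.4097e-6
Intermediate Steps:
c = -511635/728231 (c = -511635*1/728231 = -511635/728231 ≈ -0.70257)
1/(c + 156013) = 1/(-511635/728231 + 156013) = 1/(113612991368/728231) = 728231/113612991368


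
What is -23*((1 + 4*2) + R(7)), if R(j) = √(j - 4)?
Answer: -207 - 23*√3 ≈ -246.84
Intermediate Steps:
R(j) = √(-4 + j)
-23*((1 + 4*2) + R(7)) = -23*((1 + 4*2) + √(-4 + 7)) = -23*((1 + 8) + √3) = -23*(9 + √3) = -207 - 23*√3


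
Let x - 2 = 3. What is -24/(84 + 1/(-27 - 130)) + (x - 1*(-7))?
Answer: 154476/13187 ≈ 11.714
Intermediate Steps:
x = 5 (x = 2 + 3 = 5)
-24/(84 + 1/(-27 - 130)) + (x - 1*(-7)) = -24/(84 + 1/(-27 - 130)) + (5 - 1*(-7)) = -24/(84 + 1/(-157)) + (5 + 7) = -24/(84 - 1/157) + 12 = -24/13187/157 + 12 = -24*157/13187 + 12 = -3768/13187 + 12 = 154476/13187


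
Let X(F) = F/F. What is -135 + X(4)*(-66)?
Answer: -201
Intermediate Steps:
X(F) = 1
-135 + X(4)*(-66) = -135 + 1*(-66) = -135 - 66 = -201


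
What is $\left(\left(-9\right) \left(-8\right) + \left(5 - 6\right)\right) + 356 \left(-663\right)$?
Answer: $-235957$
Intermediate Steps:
$\left(\left(-9\right) \left(-8\right) + \left(5 - 6\right)\right) + 356 \left(-663\right) = \left(72 - 1\right) - 236028 = 71 - 236028 = -235957$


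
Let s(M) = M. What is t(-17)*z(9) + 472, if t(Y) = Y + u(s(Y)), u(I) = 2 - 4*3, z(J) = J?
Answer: 229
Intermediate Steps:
u(I) = -10 (u(I) = 2 - 12 = -10)
t(Y) = -10 + Y (t(Y) = Y - 10 = -10 + Y)
t(-17)*z(9) + 472 = (-10 - 17)*9 + 472 = -27*9 + 472 = -243 + 472 = 229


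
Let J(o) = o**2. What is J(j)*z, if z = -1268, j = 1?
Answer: -1268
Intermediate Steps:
J(j)*z = 1**2*(-1268) = 1*(-1268) = -1268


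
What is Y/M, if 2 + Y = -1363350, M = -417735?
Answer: 1363352/417735 ≈ 3.2637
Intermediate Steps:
Y = -1363352 (Y = -2 - 1363350 = -1363352)
Y/M = -1363352/(-417735) = -1363352*(-1/417735) = 1363352/417735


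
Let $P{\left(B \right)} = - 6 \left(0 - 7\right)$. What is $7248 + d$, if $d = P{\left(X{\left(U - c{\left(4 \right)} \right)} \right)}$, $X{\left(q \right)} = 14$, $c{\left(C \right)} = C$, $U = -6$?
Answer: $7290$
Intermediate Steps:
$P{\left(B \right)} = 42$ ($P{\left(B \right)} = \left(-6\right) \left(-7\right) = 42$)
$d = 42$
$7248 + d = 7248 + 42 = 7290$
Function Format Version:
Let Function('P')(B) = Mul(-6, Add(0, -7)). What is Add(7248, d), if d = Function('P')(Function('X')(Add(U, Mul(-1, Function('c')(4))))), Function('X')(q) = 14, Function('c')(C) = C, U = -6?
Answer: 7290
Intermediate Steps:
Function('P')(B) = 42 (Function('P')(B) = Mul(-6, -7) = 42)
d = 42
Add(7248, d) = Add(7248, 42) = 7290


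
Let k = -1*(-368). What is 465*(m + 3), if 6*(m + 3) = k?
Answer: 28520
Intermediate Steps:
k = 368
m = 175/3 (m = -3 + (1/6)*368 = -3 + 184/3 = 175/3 ≈ 58.333)
465*(m + 3) = 465*(175/3 + 3) = 465*(184/3) = 28520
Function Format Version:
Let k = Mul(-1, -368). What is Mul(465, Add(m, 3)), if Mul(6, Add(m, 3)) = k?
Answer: 28520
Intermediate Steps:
k = 368
m = Rational(175, 3) (m = Add(-3, Mul(Rational(1, 6), 368)) = Add(-3, Rational(184, 3)) = Rational(175, 3) ≈ 58.333)
Mul(465, Add(m, 3)) = Mul(465, Add(Rational(175, 3), 3)) = Mul(465, Rational(184, 3)) = 28520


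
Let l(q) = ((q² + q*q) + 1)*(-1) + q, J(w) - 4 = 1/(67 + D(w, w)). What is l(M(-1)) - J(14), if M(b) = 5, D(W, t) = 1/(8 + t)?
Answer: -73772/1475 ≈ -50.015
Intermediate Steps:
J(w) = 4 + 1/(67 + 1/(8 + w))
l(q) = -1 + q - 2*q² (l(q) = ((q² + q²) + 1)*(-1) + q = (2*q² + 1)*(-1) + q = (1 + 2*q²)*(-1) + q = (-1 - 2*q²) + q = -1 + q - 2*q²)
l(M(-1)) - J(14) = (-1 + 5 - 2*5²) - (2156 + 269*14)/(537 + 67*14) = (-1 + 5 - 2*25) - (2156 + 3766)/(537 + 938) = (-1 + 5 - 50) - 5922/1475 = -46 - 5922/1475 = -73772/1475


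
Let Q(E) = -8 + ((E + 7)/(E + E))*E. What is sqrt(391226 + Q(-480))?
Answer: 13*sqrt(9254)/2 ≈ 625.29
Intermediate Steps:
Q(E) = -9/2 + E/2 (Q(E) = -8 + ((7 + E)/((2*E)))*E = -8 + ((7 + E)*(1/(2*E)))*E = -8 + ((7 + E)/(2*E))*E = -8 + (7/2 + E/2) = -9/2 + E/2)
sqrt(391226 + Q(-480)) = sqrt(391226 + (-9/2 + (1/2)*(-480))) = sqrt(391226 + (-9/2 - 240)) = sqrt(391226 - 489/2) = sqrt(781963/2) = 13*sqrt(9254)/2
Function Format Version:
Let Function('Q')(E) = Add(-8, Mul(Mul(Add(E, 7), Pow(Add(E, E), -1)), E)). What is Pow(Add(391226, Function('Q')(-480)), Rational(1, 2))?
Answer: Mul(Rational(13, 2), Pow(9254, Rational(1, 2))) ≈ 625.29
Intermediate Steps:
Function('Q')(E) = Add(Rational(-9, 2), Mul(Rational(1, 2), E)) (Function('Q')(E) = Add(-8, Mul(Mul(Add(7, E), Pow(Mul(2, E), -1)), E)) = Add(-8, Mul(Mul(Add(7, E), Mul(Rational(1, 2), Pow(E, -1))), E)) = Add(-8, Mul(Mul(Rational(1, 2), Pow(E, -1), Add(7, E)), E)) = Add(-8, Add(Rational(7, 2), Mul(Rational(1, 2), E))) = Add(Rational(-9, 2), Mul(Rational(1, 2), E)))
Pow(Add(391226, Function('Q')(-480)), Rational(1, 2)) = Pow(Add(391226, Add(Rational(-9, 2), Mul(Rational(1, 2), -480))), Rational(1, 2)) = Pow(Add(391226, Add(Rational(-9, 2), -240)), Rational(1, 2)) = Pow(Add(391226, Rational(-489, 2)), Rational(1, 2)) = Pow(Rational(781963, 2), Rational(1, 2)) = Mul(Rational(13, 2), Pow(9254, Rational(1, 2)))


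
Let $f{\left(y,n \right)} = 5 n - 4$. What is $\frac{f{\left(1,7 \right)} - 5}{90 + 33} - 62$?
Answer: $- \frac{7600}{123} \approx -61.789$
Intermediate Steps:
$f{\left(y,n \right)} = -4 + 5 n$
$\frac{f{\left(1,7 \right)} - 5}{90 + 33} - 62 = \frac{\left(-4 + 5 \cdot 7\right) - 5}{90 + 33} - 62 = \frac{\left(-4 + 35\right) - 5}{123} - 62 = \left(31 - 5\right) \frac{1}{123} - 62 = 26 \cdot \frac{1}{123} - 62 = \frac{26}{123} - 62 = - \frac{7600}{123}$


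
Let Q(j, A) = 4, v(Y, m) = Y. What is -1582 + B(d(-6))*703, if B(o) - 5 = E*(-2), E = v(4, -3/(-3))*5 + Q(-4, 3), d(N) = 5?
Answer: -31811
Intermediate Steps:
E = 24 (E = 4*5 + 4 = 20 + 4 = 24)
B(o) = -43 (B(o) = 5 + 24*(-2) = 5 - 48 = -43)
-1582 + B(d(-6))*703 = -1582 - 43*703 = -1582 - 30229 = -31811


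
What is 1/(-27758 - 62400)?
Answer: -1/90158 ≈ -1.1092e-5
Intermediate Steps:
1/(-27758 - 62400) = 1/(-90158) = -1/90158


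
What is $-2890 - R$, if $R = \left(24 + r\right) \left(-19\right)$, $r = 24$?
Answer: $-1978$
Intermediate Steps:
$R = -912$ ($R = \left(24 + 24\right) \left(-19\right) = 48 \left(-19\right) = -912$)
$-2890 - R = -2890 - -912 = -2890 + 912 = -1978$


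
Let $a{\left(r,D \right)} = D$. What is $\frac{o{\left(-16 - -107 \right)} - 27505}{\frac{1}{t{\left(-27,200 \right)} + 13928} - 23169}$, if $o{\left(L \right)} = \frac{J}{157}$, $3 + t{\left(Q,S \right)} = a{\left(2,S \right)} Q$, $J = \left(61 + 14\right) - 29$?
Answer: $\frac{36812987475}{31009968668} \approx 1.1871$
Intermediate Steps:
$J = 46$ ($J = 75 - 29 = 46$)
$t{\left(Q,S \right)} = -3 + Q S$ ($t{\left(Q,S \right)} = -3 + S Q = -3 + Q S$)
$o{\left(L \right)} = \frac{46}{157}$
$\frac{o{\left(-16 - -107 \right)} - 27505}{\frac{1}{t{\left(-27,200 \right)} + 13928} - 23169} = \frac{\frac{46}{157} - 27505}{\frac{1}{\left(-3 - 5400\right) + 13928} - 23169} = - \frac{4318239}{157 \left(\frac{1}{\left(-3 - 5400\right) + 13928} - 23169\right)} = - \frac{4318239}{157 \left(\frac{1}{-5403 + 13928} - 23169\right)} = - \frac{4318239}{157 \left(\frac{1}{8525} - 23169\right)} = - \frac{4318239}{157 \left(- \frac{197515724}{8525}\right)} = \left(- \frac{4318239}{157}\right) \left(- \frac{8525}{197515724}\right) = \frac{36812987475}{31009968668}$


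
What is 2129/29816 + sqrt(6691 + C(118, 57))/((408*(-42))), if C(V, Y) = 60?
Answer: 2129/29816 - sqrt(6751)/17136 ≈ 0.066610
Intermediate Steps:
2129/29816 + sqrt(6691 + C(118, 57))/((408*(-42))) = 2129/29816 + sqrt(6691 + 60)/((408*(-42))) = 2129*(1/29816) + sqrt(6751)/(-17136) = 2129/29816 + sqrt(6751)*(-1/17136) = 2129/29816 - sqrt(6751)/17136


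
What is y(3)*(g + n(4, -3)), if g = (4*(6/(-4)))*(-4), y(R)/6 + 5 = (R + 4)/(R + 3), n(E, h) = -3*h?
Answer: -759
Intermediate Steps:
y(R) = -30 + 6*(4 + R)/(3 + R) (y(R) = -30 + 6*((R + 4)/(R + 3)) = -30 + 6*((4 + R)/(3 + R)) = -30 + 6*(4 + R)/(3 + R))
g = 24 (g = (4*(6*(-1/4)))*(-4) = (4*(-3/2))*(-4) = -6*(-4) = 24)
y(3)*(g + n(4, -3)) = (6*(-11 - 4*3)/(3 + 3))*(24 - 3*(-3)) = (6*(-11 - 12)/6)*(24 + 9) = (6*(1/6)*(-23))*33 = -23*33 = -759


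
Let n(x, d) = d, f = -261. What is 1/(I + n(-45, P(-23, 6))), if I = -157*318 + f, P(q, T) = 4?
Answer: -1/50183 ≈ -1.9927e-5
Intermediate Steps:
I = -50187 (I = -157*318 - 261 = -49926 - 261 = -50187)
1/(I + n(-45, P(-23, 6))) = 1/(-50187 + 4) = 1/(-50183) = -1/50183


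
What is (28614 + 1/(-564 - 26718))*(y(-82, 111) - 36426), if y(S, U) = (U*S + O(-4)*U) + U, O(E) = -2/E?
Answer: -23607550372427/18188 ≈ -1.2980e+9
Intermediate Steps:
y(S, U) = 3*U/2 + S*U (y(S, U) = (U*S + (-2/(-4))*U) + U = (S*U + (-2*(-1/4))*U) + U = (S*U + U/2) + U = (U/2 + S*U) + U = 3*U/2 + S*U)
(28614 + 1/(-564 - 26718))*(y(-82, 111) - 36426) = (28614 + 1/(-564 - 26718))*((1/2)*111*(3 + 2*(-82)) - 36426) = (28614 + 1/(-27282))*((1/2)*111*(3 - 164) - 36426) = (28614 - 1/27282)*((1/2)*111*(-161) - 36426) = 780647147*(-17871/2 - 36426)/27282 = (780647147/27282)*(-90723/2) = -23607550372427/18188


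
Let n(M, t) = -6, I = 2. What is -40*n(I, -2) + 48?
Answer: 288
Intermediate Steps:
-40*n(I, -2) + 48 = -40*(-6) + 48 = 240 + 48 = 288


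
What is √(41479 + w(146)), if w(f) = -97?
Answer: 33*√38 ≈ 203.43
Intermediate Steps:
√(41479 + w(146)) = √(41479 - 97) = √41382 = 33*√38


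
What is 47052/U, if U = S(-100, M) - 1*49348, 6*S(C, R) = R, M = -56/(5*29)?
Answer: -5116905/5366602 ≈ -0.95347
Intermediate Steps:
M = -56/145 ≈ -0.38621
S(C, R) = R/6
U = -21466408/435 (U = (1/6)*(-56/145) - 1*49348 = -28/435 - 49348 = -21466408/435 ≈ -49348.)
47052/U = 47052/(-21466408/435) = 47052*(-435/21466408) = -5116905/5366602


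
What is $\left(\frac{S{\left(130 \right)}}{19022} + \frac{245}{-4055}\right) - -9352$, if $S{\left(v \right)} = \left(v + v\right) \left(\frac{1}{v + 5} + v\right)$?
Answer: $\frac{1948027153517}{208262367} \approx 9353.7$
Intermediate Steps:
$S{\left(v \right)} = 2 v \left(v + \frac{1}{5 + v}\right)$ ($S{\left(v \right)} = 2 v \left(\frac{1}{5 + v} + v\right) = 2 v \left(v + \frac{1}{5 + v}\right)$)
$\left(\frac{S{\left(130 \right)}}{19022} + \frac{245}{-4055}\right) - -9352 = \left(\frac{2 \cdot 130 \frac{1}{5 + 130} \left(1 + 130^{2} + 5 \cdot 130\right)}{19022} + \frac{245}{-4055}\right) - -9352 = \left(2 \cdot 130 \cdot \frac{1}{135} \left(1 + 16900 + 650\right) \frac{1}{19022} + 245 \left(- \frac{1}{4055}\right)\right) + 9352 = \left(2 \cdot 130 \cdot \frac{1}{135} \cdot 17551 \cdot \frac{1}{19022} - \frac{49}{811}\right) + 9352 = \left(\frac{912652}{27} \cdot \frac{1}{19022} - \frac{49}{811}\right) + 9352 = \left(\frac{456326}{256797} - \frac{49}{811}\right) + 9352 = \frac{357497333}{208262367} + 9352 = \frac{1948027153517}{208262367}$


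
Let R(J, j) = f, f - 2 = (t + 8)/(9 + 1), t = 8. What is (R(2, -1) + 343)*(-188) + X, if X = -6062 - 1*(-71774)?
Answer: 2756/5 ≈ 551.20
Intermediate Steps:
X = 65712 (X = -6062 + 71774 = 65712)
f = 18/5 (f = 2 + (8 + 8)/(9 + 1) = 2 + 16/10 = 2 + 16*(1/10) = 2 + 8/5 = 18/5 ≈ 3.6000)
R(J, j) = 18/5
(R(2, -1) + 343)*(-188) + X = (18/5 + 343)*(-188) + 65712 = (1733/5)*(-188) + 65712 = -325804/5 + 65712 = 2756/5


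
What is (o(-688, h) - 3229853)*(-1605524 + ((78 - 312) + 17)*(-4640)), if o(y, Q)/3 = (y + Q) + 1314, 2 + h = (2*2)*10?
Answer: 1932339620484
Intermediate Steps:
h = 38 (h = -2 + (2*2)*10 = -2 + 4*10 = -2 + 40 = 38)
o(y, Q) = 3942 + 3*Q + 3*y (o(y, Q) = 3*((y + Q) + 1314) = 3*((Q + y) + 1314) = 3*(1314 + Q + y) = 3942 + 3*Q + 3*y)
(o(-688, h) - 3229853)*(-1605524 + ((78 - 312) + 17)*(-4640)) = ((3942 + 3*38 + 3*(-688)) - 3229853)*(-1605524 + ((78 - 312) + 17)*(-4640)) = ((3942 + 114 - 2064) - 3229853)*(-1605524 + (-234 + 17)*(-4640)) = (1992 - 3229853)*(-1605524 - 217*(-4640)) = -3227861*(-1605524 + 1006880) = -3227861*(-598644) = 1932339620484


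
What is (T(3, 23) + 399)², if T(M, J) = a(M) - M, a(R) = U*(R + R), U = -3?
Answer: 142884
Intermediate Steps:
a(R) = -6*R (a(R) = -3*(R + R) = -6*R)
T(M, J) = -7*M (T(M, J) = -6*M - M = -7*M)
(T(3, 23) + 399)² = (-7*3 + 399)² = (-21 + 399)² = 378² = 142884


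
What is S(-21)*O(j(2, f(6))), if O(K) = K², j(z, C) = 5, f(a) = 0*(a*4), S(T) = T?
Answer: -525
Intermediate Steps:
f(a) = 0 (f(a) = 0*(4*a) = 0)
S(-21)*O(j(2, f(6))) = -21*5² = -21*25 = -525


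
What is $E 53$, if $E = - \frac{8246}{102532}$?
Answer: $- \frac{218519}{51266} \approx -4.2625$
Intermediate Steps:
$E = - \frac{4123}{51266}$ ($E = \left(-8246\right) \frac{1}{102532} = - \frac{4123}{51266} \approx -0.080424$)
$E 53 = \left(- \frac{4123}{51266}\right) 53 = - \frac{218519}{51266}$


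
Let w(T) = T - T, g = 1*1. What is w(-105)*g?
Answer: 0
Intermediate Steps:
g = 1
w(T) = 0
w(-105)*g = 0*1 = 0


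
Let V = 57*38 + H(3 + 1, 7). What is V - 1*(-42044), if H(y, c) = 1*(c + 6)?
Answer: 44223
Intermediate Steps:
H(y, c) = 6 + c (H(y, c) = 1*(6 + c) = 6 + c)
V = 2179 (V = 57*38 + (6 + 7) = 2166 + 13 = 2179)
V - 1*(-42044) = 2179 - 1*(-42044) = 2179 + 42044 = 44223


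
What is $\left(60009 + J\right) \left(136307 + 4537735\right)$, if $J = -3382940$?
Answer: $-15531519057102$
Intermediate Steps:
$\left(60009 + J\right) \left(136307 + 4537735\right) = \left(60009 - 3382940\right) \left(136307 + 4537735\right) = \left(-3322931\right) 4674042 = -15531519057102$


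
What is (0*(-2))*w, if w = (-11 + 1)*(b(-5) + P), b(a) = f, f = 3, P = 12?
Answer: 0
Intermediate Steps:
b(a) = 3
w = -150 (w = (-11 + 1)*(3 + 12) = -10*15 = -150)
(0*(-2))*w = (0*(-2))*(-150) = 0*(-150) = 0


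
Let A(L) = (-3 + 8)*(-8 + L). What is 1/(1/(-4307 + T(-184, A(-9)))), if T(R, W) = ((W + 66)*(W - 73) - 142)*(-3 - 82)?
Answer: -247407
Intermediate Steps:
A(L) = -40 + 5*L (A(L) = 5*(-8 + L) = -40 + 5*L)
T(R, W) = 12070 - 85*(-73 + W)*(66 + W) (T(R, W) = ((66 + W)*(-73 + W) - 142)*(-85) = ((-73 + W)*(66 + W) - 142)*(-85) = (-142 + (-73 + W)*(66 + W))*(-85) = 12070 - 85*(-73 + W)*(66 + W))
1/(1/(-4307 + T(-184, A(-9)))) = 1/(1/(-4307 + (421600 - 85*(-40 + 5*(-9))**2 + 595*(-40 + 5*(-9))))) = 1/(1/(-4307 + (421600 - 85*(-40 - 45)**2 + 595*(-40 - 45)))) = 1/(1/(-4307 + (421600 - 85*(-85)**2 + 595*(-85)))) = 1/(1/(-4307 + (421600 - 85*7225 - 50575))) = 1/(1/(-4307 + (421600 - 614125 - 50575))) = 1/(1/(-4307 - 243100)) = 1/(1/(-247407)) = 1/(-1/247407) = -247407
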